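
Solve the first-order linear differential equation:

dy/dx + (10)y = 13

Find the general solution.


P(x) = 10, Q(x) = 13; integrating factor μ = e^(10x).
(μ y)' = 13e^(10x) ⇒ μ y = (13/10)e^(10x) + C.
Divide by μ: y = 13/10 + Ce^(-10x).


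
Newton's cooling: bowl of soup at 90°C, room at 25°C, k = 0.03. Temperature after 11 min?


Newton's law: dT/dt = -k(T - T_a) has solution T(t) = T_a + (T₀ - T_a)e^(-kt).
Plug in T_a = 25, T₀ = 90, k = 0.03, t = 11: T(11) = 25 + (65)e^(-0.33) ≈ 71.7°C.


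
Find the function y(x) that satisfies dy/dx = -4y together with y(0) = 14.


General solution of y' = -4y is y = Ce^(-4x).
Apply y(0) = 14: C = 14.
Particular solution: y = 14e^(-4x).


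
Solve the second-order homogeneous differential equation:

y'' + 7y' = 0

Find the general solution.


Characteristic equation: r² + 7r = 0.
Factor: (r - 0)(r + 7) = 0 ⇒ r = 0, -7 (distinct real).
General solution: y = C₁ + C₂e^(-7x).


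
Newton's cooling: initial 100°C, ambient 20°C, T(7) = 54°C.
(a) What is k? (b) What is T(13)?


Newton's law: T(t) = T_a + (T₀ - T_a)e^(-kt).
(a) Use T(7) = 54: (54 - 20)/(100 - 20) = e^(-k·7), so k = -ln(0.425)/7 ≈ 0.1222.
(b) Apply k to t = 13: T(13) = 20 + (80)e^(-1.589) ≈ 36.3°C.


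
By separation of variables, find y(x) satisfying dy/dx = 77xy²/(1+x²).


Separate: dy/y² = 77x/(1+x²) dx.
Integrate LHS: ∫ dy/y² = -1/y.
Integrate RHS via u = 1+x²: (77/2)ln(1+x²) + C.
Result: -1/y = (77/2)ln(1+x²) + C.


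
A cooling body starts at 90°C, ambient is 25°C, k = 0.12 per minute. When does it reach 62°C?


From T(t) = T_a + (T₀ - T_a)e^(-kt), set T(t) = 62:
(62 - 25) / (90 - 25) = e^(-0.12t), so t = -ln(0.569)/0.12 ≈ 4.7 minutes.


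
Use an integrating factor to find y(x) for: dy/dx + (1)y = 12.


P(x) = 1, Q(x) = 12; integrating factor μ = e^(x).
(μ y)' = 12e^(x) ⇒ μ y = 12e^(x) + C.
Divide by μ: y = 12 + Ce^(-x).


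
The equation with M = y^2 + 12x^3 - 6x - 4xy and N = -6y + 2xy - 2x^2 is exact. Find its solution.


Check exactness: ∂M/∂y = 2y - 4x and ∂N/∂x = 2y - 4x; equal, so the equation is exact.
Integrate M with respect to x (treating y as constant): ∫M dx = xy^2 + 3x^4 - 3x^2 - 2x^2y + h(y).
Differentiate w.r.t. y and set equal to N: the x-dependent terms already match, leaving h'(y) = -6y. Integrate: h(y) = -3y^2.
So F(x,y) = -3y^2 + xy^2 + 3x^4 - 3x^2 - 2x^2y.
General solution: -3y^2 + xy^2 + 3x^4 - 3x^2 - 2x^2y = C.


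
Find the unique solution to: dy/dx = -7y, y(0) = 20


General solution of y' = -7y is y = Ce^(-7x).
Apply y(0) = 20: C = 20.
Particular solution: y = 20e^(-7x).


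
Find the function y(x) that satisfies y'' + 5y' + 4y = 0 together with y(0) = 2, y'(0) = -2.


Characteristic roots of r² + 5r + 4 = 0 are -4, -1.
General solution y = c₁ e^(-4x) + c₂ e^(-x).
Apply y(0) = 2: c₁ + c₂ = 2. Apply y'(0) = -2: -4 c₁ - 1 c₂ = -2.
Solve: c₁ = 0, c₂ = 2.
Particular solution: y = 0e^(-4x) + 2e^(-x).


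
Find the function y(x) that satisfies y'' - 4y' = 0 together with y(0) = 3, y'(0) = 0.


Characteristic roots of r² - 4r = 0 are 0, 4.
General solution y = c₁ + c₂ e^(4x).
Apply y(0) = 3: c₁ + c₂ = 3. Apply y'(0) = 0: 0 c₁ + 4 c₂ = 0.
Solve: c₁ = 3, c₂ = 0.
Particular solution: y = 3 + 0e^(4x).


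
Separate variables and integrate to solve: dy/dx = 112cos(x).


g(y) = 1, so integrate directly: y = ∫ 112cos(x) dx = 112sin(x) + C.


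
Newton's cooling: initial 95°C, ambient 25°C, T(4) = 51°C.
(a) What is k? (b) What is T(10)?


Newton's law: T(t) = T_a + (T₀ - T_a)e^(-kt).
(a) Use T(4) = 51: (51 - 25)/(95 - 25) = e^(-k·4), so k = -ln(0.371)/4 ≈ 0.2476.
(b) Apply k to t = 10: T(10) = 25 + (70)e^(-2.476) ≈ 30.9°C.


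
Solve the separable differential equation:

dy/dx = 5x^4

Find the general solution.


Integrate both sides with respect to x: y = ∫ 5x^4 dx = x^5 + C.


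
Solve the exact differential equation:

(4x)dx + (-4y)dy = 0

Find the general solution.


Check exactness: ∂M/∂y = 0 and ∂N/∂x = 0; equal, so the equation is exact.
Integrate M with respect to x (treating y as constant): ∫M dx = 2x^2 + h(y).
Differentiate w.r.t. y and set equal to N: the x-dependent terms already match, leaving h'(y) = -4y. Integrate: h(y) = -2y^2.
So F(x,y) = -2y^2 + 2x^2.
General solution: -2y^2 + 2x^2 = C.


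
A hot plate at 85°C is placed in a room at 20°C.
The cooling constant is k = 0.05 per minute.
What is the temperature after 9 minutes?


Newton's law: dT/dt = -k(T - T_a) has solution T(t) = T_a + (T₀ - T_a)e^(-kt).
Plug in T_a = 20, T₀ = 85, k = 0.05, t = 9: T(9) = 20 + (65)e^(-0.45) ≈ 61.4°C.


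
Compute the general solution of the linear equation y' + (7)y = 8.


P(x) = 7, Q(x) = 8; integrating factor μ = e^(7x).
(μ y)' = 8e^(7x) ⇒ μ y = (8/7)e^(7x) + C.
Divide by μ: y = 8/7 + Ce^(-7x).


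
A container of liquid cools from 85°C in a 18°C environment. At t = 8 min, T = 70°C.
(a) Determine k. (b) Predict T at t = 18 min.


Newton's law: T(t) = T_a + (T₀ - T_a)e^(-kt).
(a) Use T(8) = 70: (70 - 18)/(85 - 18) = e^(-k·8), so k = -ln(0.776)/8 ≈ 0.0317.
(b) Apply k to t = 18: T(18) = 18 + (67)e^(-0.570) ≈ 55.9°C.


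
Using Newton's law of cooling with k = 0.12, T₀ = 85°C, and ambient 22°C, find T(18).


Newton's law: dT/dt = -k(T - T_a) has solution T(t) = T_a + (T₀ - T_a)e^(-kt).
Plug in T_a = 22, T₀ = 85, k = 0.12, t = 18: T(18) = 22 + (63)e^(-2.16) ≈ 29.3°C.


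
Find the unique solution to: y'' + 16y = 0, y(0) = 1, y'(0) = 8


Characteristic roots of r² + 16 = 0 are ±4i, so y = C₁cos(4x) + C₂sin(4x).
Apply y(0) = 1: C₁ = 1. Differentiate and apply y'(0) = 8: 4·C₂ = 8, so C₂ = 2.
Particular solution: y = cos(4x) + 2sin(4x).


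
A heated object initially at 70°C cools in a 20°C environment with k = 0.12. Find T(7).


Newton's law: dT/dt = -k(T - T_a) has solution T(t) = T_a + (T₀ - T_a)e^(-kt).
Plug in T_a = 20, T₀ = 70, k = 0.12, t = 7: T(7) = 20 + (50)e^(-0.84) ≈ 41.6°C.


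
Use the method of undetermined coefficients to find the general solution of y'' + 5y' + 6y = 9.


Characteristic roots of r² + 5r + 6 = 0 are -2, -3.
y_h = C₁e^(-2x) + C₂e^(-3x).
Constant forcing; try y_p = A. Then 6A = 9 ⇒ A = 3/2.
General solution: y = C₁e^(-2x) + C₂e^(-3x) + 3/2.


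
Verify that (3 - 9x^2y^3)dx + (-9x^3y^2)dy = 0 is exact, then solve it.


Check exactness: ∂M/∂y = -27x^2y^2 and ∂N/∂x = -27x^2y^2; equal, so the equation is exact.
Integrate M with respect to x (treating y as constant): ∫M dx = 3x - 3x^3y^3 + h(y).
Differentiate w.r.t. y and set equal to N: all terms match, so h'(y) = 0 and h is a constant absorbed into C.
General solution: 3x - 3x^3y^3 = C.


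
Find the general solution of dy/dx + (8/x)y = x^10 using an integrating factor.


P(x) = 8/x ⇒ μ = x^8.
(x^8 y)' = x^8·x^10 = x^18.
Integrate: x^8 y = x^19/(19) + C.
Solve for y: y = (1/19)x^11 + C/x^8.


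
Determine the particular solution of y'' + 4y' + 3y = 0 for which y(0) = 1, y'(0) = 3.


Characteristic roots of r² + 4r + 3 = 0 are -1, -3.
General solution y = c₁ e^(-x) + c₂ e^(-3x).
Apply y(0) = 1: c₁ + c₂ = 1. Apply y'(0) = 3: -1 c₁ - 3 c₂ = 3.
Solve: c₁ = 3, c₂ = -2.
Particular solution: y = 3e^(-x) - 2e^(-3x).


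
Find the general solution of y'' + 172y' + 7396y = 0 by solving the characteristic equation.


Characteristic equation: r² + 172r + 7396 = 0, i.e. (r + 86)² = 0.
Repeated root r = -86; include an x factor for the second linearly independent solution.
General solution: y = (C₁ + C₂x)e^(-86x).


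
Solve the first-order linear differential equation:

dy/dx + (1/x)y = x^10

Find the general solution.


P(x) = 1/x ⇒ μ = x^1.
(x^1 y)' = x^1·x^10 = x^11.
Integrate: x^1 y = x^12/(12) + C.
Solve for y: y = (1/12)x^11 + C/x^1.


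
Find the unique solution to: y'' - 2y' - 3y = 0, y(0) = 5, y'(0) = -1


Characteristic roots of r² - 2r - 3 = 0 are -1, 3.
General solution y = c₁ e^(-x) + c₂ e^(3x).
Apply y(0) = 5: c₁ + c₂ = 5. Apply y'(0) = -1: -1 c₁ + 3 c₂ = -1.
Solve: c₁ = 4, c₂ = 1.
Particular solution: y = 4e^(-x) + e^(3x).


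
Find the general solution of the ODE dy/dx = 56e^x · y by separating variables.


Separate variables: dy/y = 56e^x dx.
Integrate: ln|y| = 56e^x + C₀.
Exponentiate: y = Ce^(56e^x).


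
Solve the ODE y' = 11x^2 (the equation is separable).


Integrate both sides with respect to x: y = ∫ 11x^2 dx = (11/3)x^3 + C.


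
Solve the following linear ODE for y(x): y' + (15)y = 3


P(x) = 15, Q(x) = 3; integrating factor μ = e^(15x).
(μ y)' = 3e^(15x) ⇒ μ y = (1/5)e^(15x) + C.
Divide by μ: y = 1/5 + Ce^(-15x).


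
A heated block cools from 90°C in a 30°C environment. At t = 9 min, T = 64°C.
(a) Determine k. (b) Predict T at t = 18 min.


Newton's law: T(t) = T_a + (T₀ - T_a)e^(-kt).
(a) Use T(9) = 64: (64 - 30)/(90 - 30) = e^(-k·9), so k = -ln(0.567)/9 ≈ 0.0631.
(b) Apply k to t = 18: T(18) = 30 + (60)e^(-1.136) ≈ 49.3°C.


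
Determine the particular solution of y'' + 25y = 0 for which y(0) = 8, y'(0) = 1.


Characteristic roots of r² + 25 = 0 are ±5i, so y = C₁cos(5x) + C₂sin(5x).
Apply y(0) = 8: C₁ = 8. Differentiate and apply y'(0) = 1: 5·C₂ = 1, so C₂ = 1/5.
Particular solution: y = 8cos(5x) + (1/5)sin(5x).


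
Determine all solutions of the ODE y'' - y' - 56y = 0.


Characteristic equation: r² - r - 56 = 0.
Factor: (r - 8)(r + 7) = 0 ⇒ r = 8, -7 (distinct real).
General solution: y = C₁e^(8x) + C₂e^(-7x).


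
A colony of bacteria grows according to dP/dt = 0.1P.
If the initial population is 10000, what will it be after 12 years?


The ODE dP/dt = 0.1P has solution P(t) = P(0)e^(0.1t).
Substitute P(0) = 10000 and t = 12: P(12) = 10000 e^(1.20) ≈ 33201.


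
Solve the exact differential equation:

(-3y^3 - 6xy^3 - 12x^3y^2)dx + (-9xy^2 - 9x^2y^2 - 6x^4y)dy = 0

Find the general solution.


Check exactness: ∂M/∂y = -9y^2 - 18xy^2 - 24x^3y and ∂N/∂x = -9y^2 - 18xy^2 - 24x^3y; equal, so the equation is exact.
Integrate M with respect to x (treating y as constant): ∫M dx = -3xy^3 - 3x^2y^3 - 3x^4y^2 + h(y).
Differentiate w.r.t. y and set equal to N: all terms match, so h'(y) = 0 and h is a constant absorbed into C.
General solution: -3xy^3 - 3x^2y^3 - 3x^4y^2 = C.


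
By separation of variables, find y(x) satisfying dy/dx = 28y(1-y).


Separate: dy/[y(1-y)] = 28 dx.
Partial fractions: 1/[y(1-y)] = 1/y + 1/(1-y).
Integrate: ln|y/(1-y)| = 28x + C₀.
Solve for y: y = 1/(1 + Ce^(-28x)).


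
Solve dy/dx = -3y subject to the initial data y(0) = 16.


General solution of y' = -3y is y = Ce^(-3x).
Apply y(0) = 16: C = 16.
Particular solution: y = 16e^(-3x).


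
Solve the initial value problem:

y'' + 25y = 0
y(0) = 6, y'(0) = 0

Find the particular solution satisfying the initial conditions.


Characteristic roots of r² + 25 = 0 are ±5i, so y = C₁cos(5x) + C₂sin(5x).
Apply y(0) = 6: C₁ = 6. Differentiate and apply y'(0) = 0: 5·C₂ = 0, so C₂ = 0.
Particular solution: y = 6cos(5x).


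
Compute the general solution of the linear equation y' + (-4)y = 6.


P(x) = -4 ⇒ μ = e^(-4x).
(μ y)' = 6e^(-4x) ⇒ μ y = -(3/2)e^(-4x) + C.
Divide by μ: y = -3/2 + Ce^(4x).


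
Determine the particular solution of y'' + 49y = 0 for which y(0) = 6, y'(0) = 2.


Characteristic roots of r² + 49 = 0 are ±7i, so y = C₁cos(7x) + C₂sin(7x).
Apply y(0) = 6: C₁ = 6. Differentiate and apply y'(0) = 2: 7·C₂ = 2, so C₂ = 2/7.
Particular solution: y = 6cos(7x) + (2/7)sin(7x).


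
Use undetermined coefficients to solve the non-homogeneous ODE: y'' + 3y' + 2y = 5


Characteristic roots of r² + 3r + 2 = 0 are -1, -2.
y_h = C₁e^(-x) + C₂e^(-2x).
Constant forcing; try y_p = A. Then 2A = 5 ⇒ A = 5/2.
General solution: y = C₁e^(-x) + C₂e^(-2x) + 5/2.


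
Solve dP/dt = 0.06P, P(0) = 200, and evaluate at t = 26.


The ODE dP/dt = 0.06P has solution P(t) = P(0)e^(0.06t).
Substitute P(0) = 200 and t = 26: P(26) = 200 e^(1.56) ≈ 952.


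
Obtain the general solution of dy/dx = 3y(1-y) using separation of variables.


Separate: dy/[y(1-y)] = 3 dx.
Partial fractions: 1/[y(1-y)] = 1/y + 1/(1-y).
Integrate: ln|y/(1-y)| = 3x + C₀.
Solve for y: y = 1/(1 + Ce^(-3x)).


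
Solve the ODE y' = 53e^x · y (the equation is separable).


Separate variables: dy/y = 53e^x dx.
Integrate: ln|y| = 53e^x + C₀.
Exponentiate: y = Ce^(53e^x).


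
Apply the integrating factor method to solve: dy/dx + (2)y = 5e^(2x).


P(x) = 2 ⇒ μ = e^(2x).
(μ y)' = 5e^(4x) ⇒ μ y = (5/4)e^(4x) + C.
Divide by μ: y = (5/4)e^(2x) + Ce^(-2x).


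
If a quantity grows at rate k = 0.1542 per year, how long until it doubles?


Exponential growth: P(t) = P₀ e^(0.1542t). Set P(t)/P₀ = 2: e^(0.1542t) = 2.
Solve: t = ln(2)/0.1542 ≈ 4.50 years.


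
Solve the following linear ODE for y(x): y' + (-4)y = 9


P(x) = -4 ⇒ μ = e^(-4x).
(μ y)' = 9e^(-4x) ⇒ μ y = -(9/4)e^(-4x) + C.
Divide by μ: y = -9/4 + Ce^(4x).


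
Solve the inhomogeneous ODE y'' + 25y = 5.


Homogeneous part: r² + 25 = 0 ⇒ r = ±5i, so y_h = C₁cos(5x) + C₂sin(5x).
Try constant y_p = A; plug in: 25A = 5 ⇒ A = 1/5.
General solution: y = C₁cos(5x) + C₂sin(5x) + 1/5.


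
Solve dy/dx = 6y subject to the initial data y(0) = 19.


General solution of y' = 6y is y = Ce^(6x).
Apply y(0) = 19: C = 19.
Particular solution: y = 19e^(6x).


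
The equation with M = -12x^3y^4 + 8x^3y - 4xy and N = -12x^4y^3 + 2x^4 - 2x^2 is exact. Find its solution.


Check exactness: ∂M/∂y = -48x^3y^3 + 8x^3 - 4x and ∂N/∂x = -48x^3y^3 + 8x^3 - 4x; equal, so the equation is exact.
Integrate M with respect to x (treating y as constant): ∫M dx = -3x^4y^4 + 2x^4y - 2x^2y + h(y).
Differentiate w.r.t. y and set equal to N: all terms match, so h'(y) = 0 and h is a constant absorbed into C.
General solution: -3x^4y^4 + 2x^4y - 2x^2y = C.


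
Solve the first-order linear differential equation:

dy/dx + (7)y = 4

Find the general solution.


P(x) = 7, Q(x) = 4; integrating factor μ = e^(7x).
(μ y)' = 4e^(7x) ⇒ μ y = (4/7)e^(7x) + C.
Divide by μ: y = 4/7 + Ce^(-7x).


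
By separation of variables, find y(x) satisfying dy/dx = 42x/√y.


Separate: √y dy = 42x dx.
Integrate: (2/3)y^(3/2) = 21x² + C.


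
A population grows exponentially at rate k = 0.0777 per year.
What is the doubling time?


Exponential growth: P(t) = P₀ e^(0.0777t). Set P(t)/P₀ = 2: e^(0.0777t) = 2.
Solve: t = ln(2)/0.0777 ≈ 8.92 years.


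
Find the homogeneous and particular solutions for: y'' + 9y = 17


Homogeneous part: r² + 9 = 0 ⇒ r = ±3i, so y_h = C₁cos(3x) + C₂sin(3x).
Try constant y_p = A; plug in: 9A = 17 ⇒ A = 17/9.
General solution: y = C₁cos(3x) + C₂sin(3x) + 17/9.


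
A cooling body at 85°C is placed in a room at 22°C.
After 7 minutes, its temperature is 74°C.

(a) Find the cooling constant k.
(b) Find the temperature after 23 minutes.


Newton's law: T(t) = T_a + (T₀ - T_a)e^(-kt).
(a) Use T(7) = 74: (74 - 22)/(85 - 22) = e^(-k·7), so k = -ln(0.825)/7 ≈ 0.0274.
(b) Apply k to t = 23: T(23) = 22 + (63)e^(-0.630) ≈ 55.5°C.


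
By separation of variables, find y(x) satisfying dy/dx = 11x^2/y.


Separate variables: y dy = 11x^2 dx.
Integrate both sides: y²/2 = (11/3)x^3 + C₀.
Multiply by 2: y² = (22/3)x^3 + C.


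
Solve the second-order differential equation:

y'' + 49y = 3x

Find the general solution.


Homogeneous: r² + 49 = 0 ⇒ r = ±7i, y_h = C₁cos(7x) + C₂sin(7x).
Polynomial forcing; try y_p = Ax + B. Then y_p'' + 49 y_p = 49(Ax + B) = 3x, so B = 0 and A = 3/49.
General solution: y = C₁cos(7x) + C₂sin(7x) + (3/49)x.


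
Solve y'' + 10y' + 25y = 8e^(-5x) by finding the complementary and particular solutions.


Characteristic polynomial (r + 5)² = 0; repeated root r = -5.
y_h = (C₁ + C₂x)e^(-5x). Forcing matches the repeated root (resonance), so try y_p = Ax² e^(-5x).
Substitute and solve for A: 2A = 8, so A = 4.
General solution: y = (C₁ + C₂x + 4x²)e^(-5x).


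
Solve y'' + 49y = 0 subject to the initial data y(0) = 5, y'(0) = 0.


Characteristic roots of r² + 49 = 0 are ±7i, so y = C₁cos(7x) + C₂sin(7x).
Apply y(0) = 5: C₁ = 5. Differentiate and apply y'(0) = 0: 7·C₂ = 0, so C₂ = 0.
Particular solution: y = 5cos(7x).


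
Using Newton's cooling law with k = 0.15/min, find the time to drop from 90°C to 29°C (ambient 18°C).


From T(t) = T_a + (T₀ - T_a)e^(-kt), set T(t) = 29:
(29 - 18) / (90 - 18) = e^(-0.15t), so t = -ln(0.153)/0.15 ≈ 12.5 minutes.


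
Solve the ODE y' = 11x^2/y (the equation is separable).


Separate variables: y dy = 11x^2 dx.
Integrate both sides: y²/2 = (11/3)x^3 + C₀.
Multiply by 2: y² = (22/3)x^3 + C.


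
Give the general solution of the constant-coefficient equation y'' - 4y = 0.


Characteristic equation: r² - 4 = 0.
Factor: (r + 2)(r - 2) = 0 ⇒ r = -2, 2 (distinct real).
General solution: y = C₁e^(-2x) + C₂e^(2x).


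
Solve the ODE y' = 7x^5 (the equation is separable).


Integrate both sides with respect to x: y = ∫ 7x^5 dx = (7/6)x^6 + C.


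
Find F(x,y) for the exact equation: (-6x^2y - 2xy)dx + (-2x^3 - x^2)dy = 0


Check exactness: ∂M/∂y = -6x^2 - 2x and ∂N/∂x = -6x^2 - 2x; equal, so the equation is exact.
Integrate M with respect to x (treating y as constant): ∫M dx = -2x^3y - x^2y + h(y).
Differentiate w.r.t. y and set equal to N: all terms match, so h'(y) = 0 and h is a constant absorbed into C.
General solution: -2x^3y - x^2y = C.


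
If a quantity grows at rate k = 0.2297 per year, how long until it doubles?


Exponential growth: P(t) = P₀ e^(0.2297t). Set P(t)/P₀ = 2: e^(0.2297t) = 2.
Solve: t = ln(2)/0.2297 ≈ 3.02 years.


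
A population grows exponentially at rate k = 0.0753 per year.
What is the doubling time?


Exponential growth: P(t) = P₀ e^(0.0753t). Set P(t)/P₀ = 2: e^(0.0753t) = 2.
Solve: t = ln(2)/0.0753 ≈ 9.21 years.


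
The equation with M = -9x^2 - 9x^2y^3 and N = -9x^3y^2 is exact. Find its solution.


Check exactness: ∂M/∂y = -27x^2y^2 and ∂N/∂x = -27x^2y^2; equal, so the equation is exact.
Integrate M with respect to x (treating y as constant): ∫M dx = -3x^3 - 3x^3y^3 + h(y).
Differentiate w.r.t. y and set equal to N: all terms match, so h'(y) = 0 and h is a constant absorbed into C.
General solution: -3x^3 - 3x^3y^3 = C.


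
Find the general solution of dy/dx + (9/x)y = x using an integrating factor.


P(x) = 9/x ⇒ μ = x^9.
(x^9 y)' = x^10 ⇒ x^9 y = x^11/(11) + C.
Solve for y: y = (1/11)x^2 + C/x^9.


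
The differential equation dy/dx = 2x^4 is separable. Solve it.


Integrate both sides with respect to x: y = ∫ 2x^4 dx = (2/5)x^5 + C.


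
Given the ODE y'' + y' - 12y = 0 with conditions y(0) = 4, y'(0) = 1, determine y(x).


Characteristic roots of r² + r - 12 = 0 are 3, -4.
General solution y = c₁ e^(3x) + c₂ e^(-4x).
Apply y(0) = 4: c₁ + c₂ = 4. Apply y'(0) = 1: 3 c₁ - 4 c₂ = 1.
Solve: c₁ = 17/7, c₂ = 11/7.
Particular solution: y = (17/7)e^(3x) + (11/7)e^(-4x).


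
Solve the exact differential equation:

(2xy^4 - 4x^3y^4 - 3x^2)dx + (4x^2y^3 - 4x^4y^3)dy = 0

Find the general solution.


Check exactness: ∂M/∂y = 8xy^3 - 16x^3y^3 and ∂N/∂x = 8xy^3 - 16x^3y^3; equal, so the equation is exact.
Integrate M with respect to x (treating y as constant): ∫M dx = x^2y^4 - x^4y^4 - x^3 + h(y).
Differentiate w.r.t. y and set equal to N: all terms match, so h'(y) = 0 and h is a constant absorbed into C.
General solution: x^2y^4 - x^4y^4 - x^3 = C.


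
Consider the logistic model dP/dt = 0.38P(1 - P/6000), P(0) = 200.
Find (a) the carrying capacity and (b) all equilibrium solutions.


Logistic ODE dP/dt = 0.38P(1 - P/6000) has equilibria where dP/dt = 0, i.e. P = 0 or P = 6000.
The coefficient (1 - P/K) = 0 when P = K, identifying K = 6000 as the carrying capacity.
(a) K = 6000; (b) equilibria P = 0 and P = 6000.


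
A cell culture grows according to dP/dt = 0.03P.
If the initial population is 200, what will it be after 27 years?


The ODE dP/dt = 0.03P has solution P(t) = P(0)e^(0.03t).
Substitute P(0) = 200 and t = 27: P(27) = 200 e^(0.81) ≈ 450.


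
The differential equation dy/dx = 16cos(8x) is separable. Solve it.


g(y) = 1, so integrate directly: y = ∫ 16cos(8x) dx = 2sin(8x) + C.


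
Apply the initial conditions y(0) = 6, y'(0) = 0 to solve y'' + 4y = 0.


Characteristic roots of r² + 4 = 0 are ±2i, so y = C₁cos(2x) + C₂sin(2x).
Apply y(0) = 6: C₁ = 6. Differentiate and apply y'(0) = 0: 2·C₂ = 0, so C₂ = 0.
Particular solution: y = 6cos(2x).


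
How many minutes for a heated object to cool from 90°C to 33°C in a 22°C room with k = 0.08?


From T(t) = T_a + (T₀ - T_a)e^(-kt), set T(t) = 33:
(33 - 22) / (90 - 22) = e^(-0.08t), so t = -ln(0.162)/0.08 ≈ 22.8 minutes.


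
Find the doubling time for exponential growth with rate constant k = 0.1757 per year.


Exponential growth: P(t) = P₀ e^(0.1757t). Set P(t)/P₀ = 2: e^(0.1757t) = 2.
Solve: t = ln(2)/0.1757 ≈ 3.95 years.


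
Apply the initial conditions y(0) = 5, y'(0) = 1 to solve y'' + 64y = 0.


Characteristic roots of r² + 64 = 0 are ±8i, so y = C₁cos(8x) + C₂sin(8x).
Apply y(0) = 5: C₁ = 5. Differentiate and apply y'(0) = 1: 8·C₂ = 1, so C₂ = 1/8.
Particular solution: y = 5cos(8x) + (1/8)sin(8x).


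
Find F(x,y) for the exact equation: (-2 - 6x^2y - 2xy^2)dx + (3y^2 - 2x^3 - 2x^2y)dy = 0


Check exactness: ∂M/∂y = -6x^2 - 4xy and ∂N/∂x = -6x^2 - 4xy; equal, so the equation is exact.
Integrate M with respect to x (treating y as constant): ∫M dx = -2x - 2x^3y - x^2y^2 + h(y).
Differentiate w.r.t. y and set equal to N: the x-dependent terms already match, leaving h'(y) = 3y^2. Integrate: h(y) = y^3.
So F(x,y) = -2x + y^3 - 2x^3y - x^2y^2.
General solution: -2x + y^3 - 2x^3y - x^2y^2 = C.


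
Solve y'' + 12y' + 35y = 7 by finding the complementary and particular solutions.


Characteristic roots of r² + 12r + 35 = 0 are -5, -7.
y_h = C₁e^(-5x) + C₂e^(-7x).
Constant forcing; try y_p = A. Then 35A = 7 ⇒ A = 1/5.
General solution: y = C₁e^(-5x) + C₂e^(-7x) + 1/5.


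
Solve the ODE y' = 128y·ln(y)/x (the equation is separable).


Separate: dy/[y ln(y)] = 128 dx/x.
Substitute u = ln(y): du/u = 128 dx/x.
Integrate: ln|ln(y)| = 128ln|x| + C₀, hence ln(y) = C·x^128.


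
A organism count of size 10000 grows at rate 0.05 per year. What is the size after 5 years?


The ODE dP/dt = 0.05P has solution P(t) = P(0)e^(0.05t).
Substitute P(0) = 10000 and t = 5: P(5) = 10000 e^(0.25) ≈ 12840.


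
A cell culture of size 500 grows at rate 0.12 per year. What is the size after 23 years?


The ODE dP/dt = 0.12P has solution P(t) = P(0)e^(0.12t).
Substitute P(0) = 500 and t = 23: P(23) = 500 e^(2.76) ≈ 7900.


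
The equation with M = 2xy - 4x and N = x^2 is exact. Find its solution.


Check exactness: ∂M/∂y = 2x and ∂N/∂x = 2x; equal, so the equation is exact.
Integrate M with respect to x (treating y as constant): ∫M dx = x^2y - 2x^2 + h(y).
Differentiate w.r.t. y and set equal to N: all terms match, so h'(y) = 0 and h is a constant absorbed into C.
General solution: x^2y - 2x^2 = C.


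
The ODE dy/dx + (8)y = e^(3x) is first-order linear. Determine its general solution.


P(x) = 8 ⇒ μ = e^(8x).
(μ y)' = e^(11x) ⇒ μ y = e^(11x)/11 + C.
Divide by μ: y = (1/11)e^(3x) + Ce^(-8x).


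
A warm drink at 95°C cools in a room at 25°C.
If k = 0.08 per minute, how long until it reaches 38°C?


From T(t) = T_a + (T₀ - T_a)e^(-kt), set T(t) = 38:
(38 - 25) / (95 - 25) = e^(-0.08t), so t = -ln(0.186)/0.08 ≈ 21.0 minutes.


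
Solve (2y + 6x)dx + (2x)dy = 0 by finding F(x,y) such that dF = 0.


Check exactness: ∂M/∂y = 2 and ∂N/∂x = 2; equal, so the equation is exact.
Integrate M with respect to x (treating y as constant): ∫M dx = 2xy + 3x^2 + h(y).
Differentiate w.r.t. y and set equal to N: all terms match, so h'(y) = 0 and h is a constant absorbed into C.
General solution: 2xy + 3x^2 = C.


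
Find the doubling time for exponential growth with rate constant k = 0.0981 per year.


Exponential growth: P(t) = P₀ e^(0.0981t). Set P(t)/P₀ = 2: e^(0.0981t) = 2.
Solve: t = ln(2)/0.0981 ≈ 7.07 years.


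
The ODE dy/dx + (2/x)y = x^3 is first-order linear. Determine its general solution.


P(x) = 2/x ⇒ μ = x^2.
(x^2 y)' = x^5 ⇒ x^2 y = x^6/(6) + C.
Solve for y: y = (1/6)x^4 + C/x^2.


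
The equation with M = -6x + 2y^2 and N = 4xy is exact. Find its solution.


Check exactness: ∂M/∂y = 4y and ∂N/∂x = 4y; equal, so the equation is exact.
Integrate M with respect to x (treating y as constant): ∫M dx = -3x^2 + 2xy^2 + h(y).
Differentiate w.r.t. y and set equal to N: all terms match, so h'(y) = 0 and h is a constant absorbed into C.
General solution: -3x^2 + 2xy^2 = C.


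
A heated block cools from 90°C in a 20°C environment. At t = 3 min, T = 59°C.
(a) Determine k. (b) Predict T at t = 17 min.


Newton's law: T(t) = T_a + (T₀ - T_a)e^(-kt).
(a) Use T(3) = 59: (59 - 20)/(90 - 20) = e^(-k·3), so k = -ln(0.557)/3 ≈ 0.1950.
(b) Apply k to t = 17: T(17) = 20 + (70)e^(-3.315) ≈ 22.5°C.


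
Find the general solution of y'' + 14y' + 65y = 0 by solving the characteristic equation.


Characteristic equation: r² + 14r + 65 = 0.
Discriminant is negative; roots r = -7 ± 4i (complex conjugate pair).
General solution uses e^(α x)(C₁ cos(β x) + C₂ sin(β x)): y = e^(-7x)(C₁cos(4x) + C₂sin(4x)).


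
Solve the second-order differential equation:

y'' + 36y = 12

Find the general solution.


Homogeneous part: r² + 36 = 0 ⇒ r = ±6i, so y_h = C₁cos(6x) + C₂sin(6x).
Try constant y_p = A; plug in: 36A = 12 ⇒ A = 1/3.
General solution: y = C₁cos(6x) + C₂sin(6x) + 1/3.


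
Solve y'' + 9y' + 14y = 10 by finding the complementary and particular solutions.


Characteristic roots of r² + 9r + 14 = 0 are -2, -7.
y_h = C₁e^(-2x) + C₂e^(-7x).
Constant forcing; try y_p = A. Then 14A = 10 ⇒ A = 5/7.
General solution: y = C₁e^(-2x) + C₂e^(-7x) + 5/7.


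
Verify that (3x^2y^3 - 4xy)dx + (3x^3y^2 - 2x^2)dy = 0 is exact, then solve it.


Check exactness: ∂M/∂y = 9x^2y^2 - 4x and ∂N/∂x = 9x^2y^2 - 4x; equal, so the equation is exact.
Integrate M with respect to x (treating y as constant): ∫M dx = x^3y^3 - 2x^2y + h(y).
Differentiate w.r.t. y and set equal to N: all terms match, so h'(y) = 0 and h is a constant absorbed into C.
General solution: x^3y^3 - 2x^2y = C.


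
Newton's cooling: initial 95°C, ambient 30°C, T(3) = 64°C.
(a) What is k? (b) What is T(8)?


Newton's law: T(t) = T_a + (T₀ - T_a)e^(-kt).
(a) Use T(3) = 64: (64 - 30)/(95 - 30) = e^(-k·3), so k = -ln(0.523)/3 ≈ 0.2160.
(b) Apply k to t = 8: T(8) = 30 + (65)e^(-1.728) ≈ 41.5°C.


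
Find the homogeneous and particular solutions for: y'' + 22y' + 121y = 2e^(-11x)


Characteristic polynomial (r + 11)² = 0; repeated root r = -11.
y_h = (C₁ + C₂x)e^(-11x). Forcing matches the repeated root (resonance), so try y_p = Ax² e^(-11x).
Substitute and solve for A: 2A = 2, so A = 1.
General solution: y = (C₁ + C₂x + x²)e^(-11x).


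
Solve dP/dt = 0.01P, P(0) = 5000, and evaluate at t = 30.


The ODE dP/dt = 0.01P has solution P(t) = P(0)e^(0.01t).
Substitute P(0) = 5000 and t = 30: P(30) = 5000 e^(0.30) ≈ 6749.


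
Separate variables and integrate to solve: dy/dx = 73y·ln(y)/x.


Separate: dy/[y ln(y)] = 73 dx/x.
Substitute u = ln(y): du/u = 73 dx/x.
Integrate: ln|ln(y)| = 73ln|x| + C₀, hence ln(y) = C·x^73.


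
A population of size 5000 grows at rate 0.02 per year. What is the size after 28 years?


The ODE dP/dt = 0.02P has solution P(t) = P(0)e^(0.02t).
Substitute P(0) = 5000 and t = 28: P(28) = 5000 e^(0.56) ≈ 8753.


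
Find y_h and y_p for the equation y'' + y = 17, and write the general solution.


Homogeneous part: r² + 1 = 0 ⇒ r = ±1i, so y_h = C₁cos(x) + C₂sin(x).
Try constant y_p = A; plug in: 1A = 17 ⇒ A = 17.
General solution: y = C₁cos(x) + C₂sin(x) + 17.


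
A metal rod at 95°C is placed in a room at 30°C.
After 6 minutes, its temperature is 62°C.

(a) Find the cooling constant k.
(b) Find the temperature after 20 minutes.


Newton's law: T(t) = T_a + (T₀ - T_a)e^(-kt).
(a) Use T(6) = 62: (62 - 30)/(95 - 30) = e^(-k·6), so k = -ln(0.492)/6 ≈ 0.1181.
(b) Apply k to t = 20: T(20) = 30 + (65)e^(-2.362) ≈ 36.1°C.


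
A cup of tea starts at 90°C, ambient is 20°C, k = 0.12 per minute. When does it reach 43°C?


From T(t) = T_a + (T₀ - T_a)e^(-kt), set T(t) = 43:
(43 - 20) / (90 - 20) = e^(-0.12t), so t = -ln(0.329)/0.12 ≈ 9.3 minutes.


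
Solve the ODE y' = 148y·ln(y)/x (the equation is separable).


Separate: dy/[y ln(y)] = 148 dx/x.
Substitute u = ln(y): du/u = 148 dx/x.
Integrate: ln|ln(y)| = 148ln|x| + C₀, hence ln(y) = C·x^148.


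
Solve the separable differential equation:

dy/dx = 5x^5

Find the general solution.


Integrate both sides with respect to x: y = ∫ 5x^5 dx = (5/6)x^6 + C.


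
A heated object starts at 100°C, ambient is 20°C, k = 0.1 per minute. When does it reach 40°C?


From T(t) = T_a + (T₀ - T_a)e^(-kt), set T(t) = 40:
(40 - 20) / (100 - 20) = e^(-0.1t), so t = -ln(0.250)/0.1 ≈ 13.9 minutes.


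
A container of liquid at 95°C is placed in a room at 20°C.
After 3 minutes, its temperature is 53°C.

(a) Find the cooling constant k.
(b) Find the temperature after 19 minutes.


Newton's law: T(t) = T_a + (T₀ - T_a)e^(-kt).
(a) Use T(3) = 53: (53 - 20)/(95 - 20) = e^(-k·3), so k = -ln(0.440)/3 ≈ 0.2737.
(b) Apply k to t = 19: T(19) = 20 + (75)e^(-5.200) ≈ 20.4°C.


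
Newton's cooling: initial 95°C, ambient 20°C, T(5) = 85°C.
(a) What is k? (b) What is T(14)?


Newton's law: T(t) = T_a + (T₀ - T_a)e^(-kt).
(a) Use T(5) = 85: (85 - 20)/(95 - 20) = e^(-k·5), so k = -ln(0.867)/5 ≈ 0.0286.
(b) Apply k to t = 14: T(14) = 20 + (75)e^(-0.401) ≈ 70.2°C.


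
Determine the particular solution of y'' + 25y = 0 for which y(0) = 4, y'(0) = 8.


Characteristic roots of r² + 25 = 0 are ±5i, so y = C₁cos(5x) + C₂sin(5x).
Apply y(0) = 4: C₁ = 4. Differentiate and apply y'(0) = 8: 5·C₂ = 8, so C₂ = 8/5.
Particular solution: y = 4cos(5x) + (8/5)sin(5x).


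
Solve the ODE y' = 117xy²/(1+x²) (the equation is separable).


Separate: dy/y² = 117x/(1+x²) dx.
Integrate LHS: ∫ dy/y² = -1/y.
Integrate RHS via u = 1+x²: (117/2)ln(1+x²) + C.
Result: -1/y = (117/2)ln(1+x²) + C.


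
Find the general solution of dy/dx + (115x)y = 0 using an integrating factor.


P(x) = 115x ⇒ μ = e^((115/2)x²).
Q(x) = 0 so μ y is constant: y = Ce^(-(115/2)x²).


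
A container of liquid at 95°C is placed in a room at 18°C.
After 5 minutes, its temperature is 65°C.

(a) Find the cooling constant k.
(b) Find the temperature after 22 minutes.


Newton's law: T(t) = T_a + (T₀ - T_a)e^(-kt).
(a) Use T(5) = 65: (65 - 18)/(95 - 18) = e^(-k·5), so k = -ln(0.610)/5 ≈ 0.0987.
(b) Apply k to t = 22: T(22) = 18 + (77)e^(-2.172) ≈ 26.8°C.


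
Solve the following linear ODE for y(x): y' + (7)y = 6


P(x) = 7, Q(x) = 6; integrating factor μ = e^(7x).
(μ y)' = 6e^(7x) ⇒ μ y = (6/7)e^(7x) + C.
Divide by μ: y = 6/7 + Ce^(-7x).


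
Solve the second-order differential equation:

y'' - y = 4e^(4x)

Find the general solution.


Characteristic roots of r² - 1 = 0 are -1, 1.
y_h = C₁e^(-x) + C₂e^(x).
Forcing exponent 4 is not a characteristic root; try y_p = Ae^(4x).
Substitute: A·(16 + (0)·4 + (-1)) = A·15 = 4, so A = 4/15.
General solution: y = C₁e^(-x) + C₂e^(x) + (4/15)e^(4x).


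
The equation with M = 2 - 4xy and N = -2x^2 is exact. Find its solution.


Check exactness: ∂M/∂y = -4x and ∂N/∂x = -4x; equal, so the equation is exact.
Integrate M with respect to x (treating y as constant): ∫M dx = 2x - 2x^2y + h(y).
Differentiate w.r.t. y and set equal to N: all terms match, so h'(y) = 0 and h is a constant absorbed into C.
General solution: 2x - 2x^2y = C.


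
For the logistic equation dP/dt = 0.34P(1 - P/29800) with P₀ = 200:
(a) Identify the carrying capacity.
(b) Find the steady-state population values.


Logistic ODE dP/dt = 0.34P(1 - P/29800) has equilibria where dP/dt = 0, i.e. P = 0 or P = 29800.
The coefficient (1 - P/K) = 0 when P = K, identifying K = 29800 as the carrying capacity.
(a) K = 29800; (b) equilibria P = 0 and P = 29800.


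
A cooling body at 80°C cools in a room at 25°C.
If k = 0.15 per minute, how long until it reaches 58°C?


From T(t) = T_a + (T₀ - T_a)e^(-kt), set T(t) = 58:
(58 - 25) / (80 - 25) = e^(-0.15t), so t = -ln(0.600)/0.15 ≈ 3.4 minutes.


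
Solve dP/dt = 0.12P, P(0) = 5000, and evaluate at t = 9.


The ODE dP/dt = 0.12P has solution P(t) = P(0)e^(0.12t).
Substitute P(0) = 5000 and t = 9: P(9) = 5000 e^(1.08) ≈ 14723.


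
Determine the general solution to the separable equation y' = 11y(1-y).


Separate: dy/[y(1-y)] = 11 dx.
Partial fractions: 1/[y(1-y)] = 1/y + 1/(1-y).
Integrate: ln|y/(1-y)| = 11x + C₀.
Solve for y: y = 1/(1 + Ce^(-11x)).


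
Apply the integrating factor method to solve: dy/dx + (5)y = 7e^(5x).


P(x) = 5 ⇒ μ = e^(5x).
(μ y)' = 7e^(10x) ⇒ μ y = (7/10)e^(10x) + C.
Divide by μ: y = (7/10)e^(5x) + Ce^(-5x).


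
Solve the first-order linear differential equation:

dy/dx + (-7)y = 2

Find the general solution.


P(x) = -7 ⇒ μ = e^(-7x).
(μ y)' = 2e^(-7x) ⇒ μ y = -(2/7)e^(-7x) + C.
Divide by μ: y = -2/7 + Ce^(7x).


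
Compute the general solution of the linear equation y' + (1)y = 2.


P(x) = 1, Q(x) = 2; integrating factor μ = e^(x).
(μ y)' = 2e^(x) ⇒ μ y = 2e^(x) + C.
Divide by μ: y = 2 + Ce^(-x).


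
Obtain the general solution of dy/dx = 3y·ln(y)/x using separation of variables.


Separate: dy/[y ln(y)] = 3 dx/x.
Substitute u = ln(y): du/u = 3 dx/x.
Integrate: ln|ln(y)| = 3ln|x| + C₀, hence ln(y) = C·x^3.


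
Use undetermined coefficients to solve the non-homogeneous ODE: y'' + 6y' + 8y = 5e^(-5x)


Characteristic roots of r² + 6r + 8 = 0 are -2, -4.
y_h = C₁e^(-2x) + C₂e^(-4x).
Forcing exponent -5 is not a characteristic root; try y_p = Ae^(-5x).
Substitute: A·(25 + (6)·-5 + (8)) = A·3 = 5, so A = 5/3.
General solution: y = C₁e^(-2x) + C₂e^(-4x) + (5/3)e^(-5x).


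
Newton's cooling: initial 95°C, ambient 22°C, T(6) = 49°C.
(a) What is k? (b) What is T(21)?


Newton's law: T(t) = T_a + (T₀ - T_a)e^(-kt).
(a) Use T(6) = 49: (49 - 22)/(95 - 22) = e^(-k·6), so k = -ln(0.370)/6 ≈ 0.1658.
(b) Apply k to t = 21: T(21) = 22 + (73)e^(-3.481) ≈ 24.2°C.


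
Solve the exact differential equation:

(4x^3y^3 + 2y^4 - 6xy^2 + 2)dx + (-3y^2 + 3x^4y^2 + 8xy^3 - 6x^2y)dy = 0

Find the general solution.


Check exactness: ∂M/∂y = 12x^3y^2 + 8y^3 - 12xy and ∂N/∂x = 12x^3y^2 + 8y^3 - 12xy; equal, so the equation is exact.
Integrate M with respect to x (treating y as constant): ∫M dx = x^4y^3 + 2xy^4 - 3x^2y^2 + 2x + h(y).
Differentiate w.r.t. y and set equal to N: the x-dependent terms already match, leaving h'(y) = -3y^2. Integrate: h(y) = -y^3.
So F(x,y) = -y^3 + x^4y^3 + 2xy^4 - 3x^2y^2 + 2x.
General solution: -y^3 + x^4y^3 + 2xy^4 - 3x^2y^2 + 2x = C.


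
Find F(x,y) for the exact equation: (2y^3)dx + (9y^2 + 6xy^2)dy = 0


Check exactness: ∂M/∂y = 6y^2 and ∂N/∂x = 6y^2; equal, so the equation is exact.
Integrate M with respect to x (treating y as constant): ∫M dx = 2xy^3 + h(y).
Differentiate w.r.t. y and set equal to N: the x-dependent terms already match, leaving h'(y) = 9y^2. Integrate: h(y) = 3y^3.
So F(x,y) = 3y^3 + 2xy^3.
General solution: 3y^3 + 2xy^3 = C.


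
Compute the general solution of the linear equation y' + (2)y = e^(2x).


P(x) = 2 ⇒ μ = e^(2x).
(μ y)' = e^(4x) ⇒ μ y = (1/4)e^(4x) + C.
Divide by μ: y = (1/4)e^(2x) + Ce^(-2x).


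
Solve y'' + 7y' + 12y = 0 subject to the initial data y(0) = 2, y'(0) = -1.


Characteristic roots of r² + 7r + 12 = 0 are -3, -4.
General solution y = c₁ e^(-3x) + c₂ e^(-4x).
Apply y(0) = 2: c₁ + c₂ = 2. Apply y'(0) = -1: -3 c₁ - 4 c₂ = -1.
Solve: c₁ = 7, c₂ = -5.
Particular solution: y = 7e^(-3x) - 5e^(-4x).


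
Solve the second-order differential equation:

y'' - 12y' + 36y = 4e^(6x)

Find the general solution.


Characteristic polynomial (r - 6)² = 0; repeated root r = 6.
y_h = (C₁ + C₂x)e^(6x). Forcing matches the repeated root (resonance), so try y_p = Ax² e^(6x).
Substitute and solve for A: 2A = 4, so A = 2.
General solution: y = (C₁ + C₂x + 2x²)e^(6x).


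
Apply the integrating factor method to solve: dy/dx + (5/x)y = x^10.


P(x) = 5/x ⇒ μ = x^5.
(x^5 y)' = x^5·x^10 = x^15.
Integrate: x^5 y = x^16/(16) + C.
Solve for y: y = (1/16)x^11 + C/x^5.


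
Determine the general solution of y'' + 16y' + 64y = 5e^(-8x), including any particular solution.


Characteristic polynomial (r + 8)² = 0; repeated root r = -8.
y_h = (C₁ + C₂x)e^(-8x). Forcing matches the repeated root (resonance), so try y_p = Ax² e^(-8x).
Substitute and solve for A: 2A = 5, so A = 5/2.
General solution: y = (C₁ + C₂x + (5/2)x²)e^(-8x).


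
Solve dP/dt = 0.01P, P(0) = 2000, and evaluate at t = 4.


The ODE dP/dt = 0.01P has solution P(t) = P(0)e^(0.01t).
Substitute P(0) = 2000 and t = 4: P(4) = 2000 e^(0.04) ≈ 2082.


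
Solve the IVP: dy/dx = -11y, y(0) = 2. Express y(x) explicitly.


General solution of y' = -11y is y = Ce^(-11x).
Apply y(0) = 2: C = 2.
Particular solution: y = 2e^(-11x).


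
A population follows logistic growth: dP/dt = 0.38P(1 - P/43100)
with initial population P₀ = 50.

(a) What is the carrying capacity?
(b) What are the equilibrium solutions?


Logistic ODE dP/dt = 0.38P(1 - P/43100) has equilibria where dP/dt = 0, i.e. P = 0 or P = 43100.
The coefficient (1 - P/K) = 0 when P = K, identifying K = 43100 as the carrying capacity.
(a) K = 43100; (b) equilibria P = 0 and P = 43100.


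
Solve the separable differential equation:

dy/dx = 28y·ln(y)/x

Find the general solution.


Separate: dy/[y ln(y)] = 28 dx/x.
Substitute u = ln(y): du/u = 28 dx/x.
Integrate: ln|ln(y)| = 28ln|x| + C₀, hence ln(y) = C·x^28.


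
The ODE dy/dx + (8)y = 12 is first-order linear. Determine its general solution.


P(x) = 8, Q(x) = 12; integrating factor μ = e^(8x).
(μ y)' = 12e^(8x) ⇒ μ y = (3/2)e^(8x) + C.
Divide by μ: y = 3/2 + Ce^(-8x).


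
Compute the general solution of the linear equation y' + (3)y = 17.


P(x) = 3, Q(x) = 17; integrating factor μ = e^(3x).
(μ y)' = 17e^(3x) ⇒ μ y = (17/3)e^(3x) + C.
Divide by μ: y = 17/3 + Ce^(-3x).


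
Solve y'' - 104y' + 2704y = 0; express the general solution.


Characteristic equation: r² - 104r + 2704 = 0, i.e. (r - 52)² = 0.
Repeated root r = 52; include an x factor for the second linearly independent solution.
General solution: y = (C₁ + C₂x)e^(52x).


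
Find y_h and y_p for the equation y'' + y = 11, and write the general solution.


Homogeneous part: r² + 1 = 0 ⇒ r = ±1i, so y_h = C₁cos(x) + C₂sin(x).
Try constant y_p = A; plug in: 1A = 11 ⇒ A = 11.
General solution: y = C₁cos(x) + C₂sin(x) + 11.


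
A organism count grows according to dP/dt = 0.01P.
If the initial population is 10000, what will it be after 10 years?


The ODE dP/dt = 0.01P has solution P(t) = P(0)e^(0.01t).
Substitute P(0) = 10000 and t = 10: P(10) = 10000 e^(0.10) ≈ 11052.
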